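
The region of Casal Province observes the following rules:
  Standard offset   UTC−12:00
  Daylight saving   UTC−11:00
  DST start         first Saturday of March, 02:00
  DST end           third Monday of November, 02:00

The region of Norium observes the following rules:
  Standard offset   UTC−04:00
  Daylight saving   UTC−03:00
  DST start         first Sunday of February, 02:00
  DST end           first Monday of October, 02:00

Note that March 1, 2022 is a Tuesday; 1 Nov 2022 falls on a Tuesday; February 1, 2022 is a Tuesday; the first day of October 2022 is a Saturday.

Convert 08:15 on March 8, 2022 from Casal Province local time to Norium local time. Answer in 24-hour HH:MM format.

16:15

1 March 2022 is a Tuesday, so the first Saturday is March 5.
1 November 2022 is a Tuesday, so the first Monday is November 7 and the third is November 21.
March 8, 2022 falls between 5 March and 21 November, so daylight saving is in effect and Casal Province is at UTC−11:00.
08:15 Casal Province + 11h = 19:15 UTC.
1 February 2022 is a Tuesday, so the first Sunday is February 6.
1 October 2022 is a Saturday, so the first Monday is October 3.
At the standard offset (UTC−04:00), 19:15 UTC − 4h = 15:15 Norium standard time.
The standard-time date in Norium, March 8, 2022, falls between 6 February and 3 October, so daylight saving is in effect and Norium is at UTC−03:00.
19:15 UTC − 3h = 16:15 Norium.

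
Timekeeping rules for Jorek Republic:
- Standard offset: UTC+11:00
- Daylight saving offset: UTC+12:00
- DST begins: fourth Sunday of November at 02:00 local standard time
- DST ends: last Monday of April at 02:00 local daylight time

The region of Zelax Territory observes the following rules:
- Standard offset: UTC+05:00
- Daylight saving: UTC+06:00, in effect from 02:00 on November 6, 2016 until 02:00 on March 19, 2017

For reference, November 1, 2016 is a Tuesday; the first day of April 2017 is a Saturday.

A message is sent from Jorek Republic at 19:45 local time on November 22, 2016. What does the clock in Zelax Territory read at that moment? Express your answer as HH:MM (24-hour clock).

1 November 2016 is a Tuesday, so the first Sunday is November 6 and the fourth is November 27.
1 April 2017 is a Saturday, so Mondays fall on 3, 10, 17, 24; the last is April 24.
Daylight saving runs 27 November 2016 – 24 April 2017; November 22, 2016 is outside that window, so Jorek Republic is on standard time at UTC+11:00.
19:45 Jorek Republic − 11h = 08:45 UTC.
At the standard offset (UTC+05:00), 08:45 UTC + 5h = 13:45 Zelax Territory standard time.
The standard-time date in Zelax Territory, November 22, 2016, lies within the daylight-saving period (6 November 2016 – 19 March 2017), so Zelax Territory is on daylight time, UTC+06:00.
08:45 UTC + 6h = 14:45 Zelax Territory.

14:45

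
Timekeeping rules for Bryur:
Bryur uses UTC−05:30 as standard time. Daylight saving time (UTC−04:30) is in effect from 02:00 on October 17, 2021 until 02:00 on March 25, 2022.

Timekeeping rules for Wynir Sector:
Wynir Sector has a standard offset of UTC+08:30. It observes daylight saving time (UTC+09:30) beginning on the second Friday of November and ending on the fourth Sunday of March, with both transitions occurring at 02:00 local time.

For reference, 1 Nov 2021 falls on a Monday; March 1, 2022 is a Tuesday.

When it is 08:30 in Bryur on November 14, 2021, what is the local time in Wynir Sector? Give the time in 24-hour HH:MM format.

November 14, 2021 lies within the daylight-saving period (17 October 2021 – 25 March 2022), so Bryur is on daylight time, UTC−04:30.
08:30 Bryur + 4h30m = 13:00 UTC.
1 November 2021 is a Monday, so the first Friday is November 5 and the second is November 12.
1 March 2022 is a Tuesday, so the first Sunday is March 6 and the fourth is March 27.
At the standard offset (UTC+08:30), 13:00 UTC + 8h30m = 21:30 Wynir Sector standard time.
The standard-time date in Wynir Sector, November 14, 2021, lies within the daylight-saving period (12 November 2021 – 27 March 2022), so Wynir Sector is on daylight time, UTC+09:30.
13:00 UTC + 9h30m = 22:30 Wynir Sector.

22:30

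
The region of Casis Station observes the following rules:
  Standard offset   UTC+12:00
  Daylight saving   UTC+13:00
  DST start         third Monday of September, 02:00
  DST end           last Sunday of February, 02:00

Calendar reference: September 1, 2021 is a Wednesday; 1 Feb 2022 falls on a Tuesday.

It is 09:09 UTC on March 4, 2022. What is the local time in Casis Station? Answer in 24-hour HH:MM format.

1 September 2021 is a Wednesday, so the first Monday is September 6 and the third is September 20.
1 February 2022 is a Tuesday, so Sundays fall on 6, 13, 20, 27; the last is February 27.
At the standard offset (UTC+12:00), 09:09 UTC + 12h = 21:09 Casis Station standard time.
The standard-time date in Casis Station, March 4, 2022, is outside the daylight-saving period (20 September 2021 – 27 February 2022), so Casis Station is on standard time, UTC+12:00.
09:09 UTC + 12h = 21:09 local.

21:09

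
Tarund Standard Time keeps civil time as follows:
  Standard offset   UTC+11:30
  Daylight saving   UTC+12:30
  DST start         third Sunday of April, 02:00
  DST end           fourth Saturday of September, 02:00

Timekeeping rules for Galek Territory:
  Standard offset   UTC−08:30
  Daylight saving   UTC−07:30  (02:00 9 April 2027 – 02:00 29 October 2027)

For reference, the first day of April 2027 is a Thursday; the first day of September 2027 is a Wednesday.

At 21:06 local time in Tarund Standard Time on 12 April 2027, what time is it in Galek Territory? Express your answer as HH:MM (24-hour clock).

02:06

1 April 2027 is a Thursday, so the first Sunday is April 4 and the third is April 18.
1 September 2027 is a Wednesday, so the first Saturday is September 4 and the fourth is September 25.
12 April 2027 is outside the daylight-saving period (18 April – 25 September), so Tarund Standard Time is on standard time, UTC+11:30.
21:06 Tarund Standard Time − 11h30m = 09:36 UTC.
At the standard offset (UTC−08:30), 09:36 UTC − 8h30m = 01:06 Galek Territory standard time.
Daylight saving runs 9 April – 29 October; the standard-time date in Galek Territory, 12 April 2027, is inside that window, so Galek Territory is at UTC−07:30.
09:36 UTC − 7h30m = 02:06 Galek Territory.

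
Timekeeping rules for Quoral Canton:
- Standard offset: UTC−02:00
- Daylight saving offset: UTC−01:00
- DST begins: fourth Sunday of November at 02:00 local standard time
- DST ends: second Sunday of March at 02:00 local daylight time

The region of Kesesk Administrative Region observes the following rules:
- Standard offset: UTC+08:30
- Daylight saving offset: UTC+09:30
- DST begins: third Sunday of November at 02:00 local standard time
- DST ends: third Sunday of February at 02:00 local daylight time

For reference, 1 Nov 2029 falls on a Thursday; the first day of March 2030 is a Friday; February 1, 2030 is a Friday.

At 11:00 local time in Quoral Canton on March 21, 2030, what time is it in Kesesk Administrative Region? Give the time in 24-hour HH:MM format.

1 November 2029 is a Thursday, so the first Sunday is November 4 and the fourth is November 25.
1 March 2030 is a Friday, so the first Sunday is March 3 and the second is March 10.
March 21, 2030 does not fall between 25 November 2029 and 10 March 2030, so daylight saving is not in effect and Quoral Canton is at UTC−02:00.
11:00 Quoral Canton + 2h = 13:00 UTC.
1 November 2029 is a Thursday, so the first Sunday is November 4 and the third is November 18.
1 February 2030 is a Friday, so the first Sunday is February 3 and the third is February 17.
At the standard offset (UTC+08:30), 13:00 UTC + 8h30m = 21:30 Kesesk Administrative Region standard time.
The standard-time date in Kesesk Administrative Region, March 21, 2030, is outside the daylight-saving period (18 November 2029 – 17 February 2030), so Kesesk Administrative Region is on standard time, UTC+08:30.
13:00 UTC + 8h30m = 21:30 Kesesk Administrative Region.

21:30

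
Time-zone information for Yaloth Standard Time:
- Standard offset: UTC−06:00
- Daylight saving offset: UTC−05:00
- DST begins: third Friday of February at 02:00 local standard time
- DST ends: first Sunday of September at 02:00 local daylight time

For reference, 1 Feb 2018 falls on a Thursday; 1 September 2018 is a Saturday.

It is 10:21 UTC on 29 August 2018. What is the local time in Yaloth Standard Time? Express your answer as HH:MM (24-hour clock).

1 February 2018 is a Thursday, so the first Friday is February 2 and the third is February 16.
1 September 2018 is a Saturday, so the first Sunday is September 2.
At the standard offset (UTC−06:00), 10:21 UTC − 6h = 04:21 Yaloth Standard Time standard time.
The standard-time date in Yaloth Standard Time, 29 August 2018, falls between 16 February and 2 September, so daylight saving is in effect and Yaloth Standard Time is at UTC−05:00.
10:21 UTC − 5h = 05:21 local.

05:21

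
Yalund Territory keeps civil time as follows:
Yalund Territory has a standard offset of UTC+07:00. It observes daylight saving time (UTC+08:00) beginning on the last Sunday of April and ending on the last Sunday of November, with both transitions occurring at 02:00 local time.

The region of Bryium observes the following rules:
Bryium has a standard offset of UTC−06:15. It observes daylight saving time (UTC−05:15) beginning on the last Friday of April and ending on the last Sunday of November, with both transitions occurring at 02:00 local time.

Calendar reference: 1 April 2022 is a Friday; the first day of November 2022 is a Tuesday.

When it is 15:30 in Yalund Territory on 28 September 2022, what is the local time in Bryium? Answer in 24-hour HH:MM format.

1 April 2022 is a Friday, so Sundays fall on 3, 10, 17, 24; the last is April 24.
1 November 2022 is a Tuesday, so Sundays fall on 6, 13, 20, 27; the last is November 27.
28 September 2022 falls between 24 April and 27 November, so daylight saving is in effect and Yalund Territory is at UTC+08:00.
15:30 Yalund Territory − 8h = 07:30 UTC.
1 April 2022 is a Friday, so Fridays fall on 1, 8, 15, 22, 29; the last is April 29.
1 November 2022 is a Tuesday, so Sundays fall on 6, 13, 20, 27; the last is November 27.
At the standard offset (UTC−06:15), 07:30 UTC − 6h15m = 01:15 Bryium standard time.
The standard-time date in Bryium, 28 September 2022, falls between 29 April and 27 November, so daylight saving is in effect and Bryium is at UTC−05:15.
07:30 UTC − 5h15m = 02:15 Bryium.

02:15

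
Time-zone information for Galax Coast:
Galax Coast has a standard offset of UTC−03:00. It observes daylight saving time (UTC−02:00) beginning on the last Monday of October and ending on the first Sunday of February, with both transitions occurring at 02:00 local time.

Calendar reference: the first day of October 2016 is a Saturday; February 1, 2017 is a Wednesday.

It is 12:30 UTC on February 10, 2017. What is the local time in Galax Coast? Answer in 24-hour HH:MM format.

09:30

1 October 2016 is a Saturday, so Mondays fall on 3, 10, 17, 24, 31; the last is October 31.
1 February 2017 is a Wednesday, so the first Sunday is February 5.
At the standard offset (UTC−03:00), 12:30 UTC − 3h = 09:30 Galax Coast standard time.
The standard-time date in Galax Coast, February 10, 2017, is outside the daylight-saving period (31 October 2016 – 5 February 2017), so Galax Coast is on standard time, UTC−03:00.
12:30 UTC − 3h = 09:30 local.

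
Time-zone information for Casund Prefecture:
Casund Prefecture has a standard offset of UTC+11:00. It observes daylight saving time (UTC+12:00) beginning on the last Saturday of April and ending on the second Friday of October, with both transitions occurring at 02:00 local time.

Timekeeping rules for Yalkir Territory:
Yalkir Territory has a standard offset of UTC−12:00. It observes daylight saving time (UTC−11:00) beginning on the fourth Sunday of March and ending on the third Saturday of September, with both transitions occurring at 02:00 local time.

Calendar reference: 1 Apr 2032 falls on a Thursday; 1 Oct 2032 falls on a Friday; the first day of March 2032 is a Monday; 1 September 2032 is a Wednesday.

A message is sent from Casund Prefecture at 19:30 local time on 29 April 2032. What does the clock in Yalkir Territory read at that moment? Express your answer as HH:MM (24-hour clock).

1 April 2032 is a Thursday, so Saturdays fall on 3, 10, 17, 24; the last is April 24.
1 October 2032 is a Friday, so the first Friday is October 1 and the second is October 8.
29 April 2032 falls between 24 April and 8 October, so daylight saving is in effect and Casund Prefecture is at UTC+12:00.
19:30 Casund Prefecture − 12h = 07:30 UTC.
1 March 2032 is a Monday, so the first Sunday is March 7 and the fourth is March 28.
1 September 2032 is a Wednesday, so the first Saturday is September 4 and the third is September 18.
At the standard offset (UTC−12:00), 07:30 UTC − 12h = 19:30 Yalkir Territory standard time (rolling into the previous day, 28 April 2032).
The standard-time date in Yalkir Territory, 28 April 2032, lies within the daylight-saving period (28 March – 18 September), so Yalkir Territory is on daylight time, UTC−11:00.
07:30 UTC − 11h = 20:30 Yalkir Territory (rolling into the previous day, 28 April 2032).

20:30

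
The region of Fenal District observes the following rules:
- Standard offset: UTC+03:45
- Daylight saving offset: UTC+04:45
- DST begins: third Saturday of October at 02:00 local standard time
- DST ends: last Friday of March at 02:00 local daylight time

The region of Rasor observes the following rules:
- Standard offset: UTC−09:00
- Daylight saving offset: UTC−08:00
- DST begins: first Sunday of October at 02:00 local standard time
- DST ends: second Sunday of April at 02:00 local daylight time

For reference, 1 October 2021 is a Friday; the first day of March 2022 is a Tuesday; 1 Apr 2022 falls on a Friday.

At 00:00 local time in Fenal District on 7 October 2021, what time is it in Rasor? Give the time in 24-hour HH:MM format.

12:15

1 October 2021 is a Friday, so the first Saturday is October 2 and the third is October 16.
1 March 2022 is a Tuesday, so Fridays fall on 4, 11, 18, 25; the last is March 25.
7 October 2021 is outside the daylight-saving period (16 October 2021 – 25 March 2022), so Fenal District is on standard time, UTC+03:45.
00:00 Fenal District − 3h45m = 20:15 UTC (rolling into the previous day, 6 October 2021).
1 October 2021 is a Friday, so the first Sunday is October 3.
1 April 2022 is a Friday, so the first Sunday is April 3 and the second is April 10.
At the standard offset (UTC−09:00), 20:15 UTC − 9h = 11:15 Rasor standard time.
Daylight saving runs 3 October 2021 – 10 April 2022; the standard-time date in Rasor, 6 October 2021, is inside that window, so Rasor is at UTC−08:00.
20:15 UTC − 8h = 12:15 Rasor.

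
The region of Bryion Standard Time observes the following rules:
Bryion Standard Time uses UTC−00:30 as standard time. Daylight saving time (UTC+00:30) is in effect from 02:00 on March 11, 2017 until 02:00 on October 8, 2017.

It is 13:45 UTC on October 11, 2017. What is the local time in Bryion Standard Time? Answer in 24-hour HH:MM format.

At the standard offset (UTC−00:30), 13:45 UTC − 0h30m = 13:15 Bryion Standard Time standard time.
Daylight saving runs 11 March – 8 October; the standard-time date in Bryion Standard Time, October 11, 2017, is outside that window, so Bryion Standard Time is on standard time at UTC−00:30.
13:45 UTC − 0h30m = 13:15 local.

13:15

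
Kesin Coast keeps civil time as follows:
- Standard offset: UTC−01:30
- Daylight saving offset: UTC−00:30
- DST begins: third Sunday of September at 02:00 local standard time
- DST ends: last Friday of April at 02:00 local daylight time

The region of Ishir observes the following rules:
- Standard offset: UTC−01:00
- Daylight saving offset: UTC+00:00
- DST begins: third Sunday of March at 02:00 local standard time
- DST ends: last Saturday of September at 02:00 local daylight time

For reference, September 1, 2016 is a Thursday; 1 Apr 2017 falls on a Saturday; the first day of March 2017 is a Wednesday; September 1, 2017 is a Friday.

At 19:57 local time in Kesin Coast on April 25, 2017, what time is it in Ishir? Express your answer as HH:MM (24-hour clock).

20:27

1 September 2016 is a Thursday, so the first Sunday is September 4 and the third is September 18.
1 April 2017 is a Saturday, so Fridays fall on 7, 14, 21, 28; the last is April 28.
Daylight saving runs 18 September 2016 – 28 April 2017; April 25, 2017 is inside that window, so Kesin Coast is at UTC−00:30.
19:57 Kesin Coast + 0h30m = 20:27 UTC.
1 March 2017 is a Wednesday, so the first Sunday is March 5 and the third is March 19.
1 September 2017 is a Friday, so Saturdays fall on 2, 9, 16, 23, 30; the last is September 30.
At the standard offset (UTC−01:00), 20:27 UTC − 1h = 19:27 Ishir standard time.
The standard-time date in Ishir, April 25, 2017, lies within the daylight-saving period (19 March – 30 September), so Ishir is on daylight time, UTC+00:00.
20:27 UTC + 0h = 20:27 Ishir.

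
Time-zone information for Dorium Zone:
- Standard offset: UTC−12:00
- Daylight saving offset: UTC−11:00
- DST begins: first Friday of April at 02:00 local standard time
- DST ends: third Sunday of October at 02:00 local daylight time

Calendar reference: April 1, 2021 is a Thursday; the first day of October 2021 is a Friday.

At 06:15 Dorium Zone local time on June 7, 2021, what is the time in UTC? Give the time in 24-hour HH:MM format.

1 April 2021 is a Thursday, so the first Friday is April 2.
1 October 2021 is a Friday, so the first Sunday is October 3 and the third is October 17.
Daylight saving runs 2 April – 17 October; June 7, 2021 is inside that window, so Dorium Zone is at UTC−11:00.
06:15 local + 11h = 17:15 UTC.

17:15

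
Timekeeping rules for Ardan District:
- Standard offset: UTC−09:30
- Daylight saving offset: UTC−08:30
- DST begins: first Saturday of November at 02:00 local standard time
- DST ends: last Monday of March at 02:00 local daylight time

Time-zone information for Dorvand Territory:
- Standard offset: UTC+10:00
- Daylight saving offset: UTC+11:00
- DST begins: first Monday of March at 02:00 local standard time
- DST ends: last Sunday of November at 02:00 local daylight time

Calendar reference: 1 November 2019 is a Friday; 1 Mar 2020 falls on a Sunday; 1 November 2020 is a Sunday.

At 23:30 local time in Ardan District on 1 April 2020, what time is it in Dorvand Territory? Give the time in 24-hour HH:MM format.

1 November 2019 is a Friday, so the first Saturday is November 2.
1 March 2020 is a Sunday, so Mondays fall on 2, 9, 16, 23, 30; the last is March 30.
Daylight saving runs 2 November 2019 – 30 March 2020; 1 April 2020 is outside that window, so Ardan District is on standard time at UTC−09:30.
23:30 Ardan District + 9h30m = 09:00 UTC (rolling into the next day, 2 April 2020).
1 March 2020 is a Sunday, so the first Monday is March 2.
1 November 2020 is a Sunday, so Sundays fall on 1, 8, 15, 22, 29; the last is November 29.
At the standard offset (UTC+10:00), 09:00 UTC + 10h = 19:00 Dorvand Territory standard time.
The standard-time date in Dorvand Territory, 2 April 2020, lies within the daylight-saving period (2 March – 29 November), so Dorvand Territory is on daylight time, UTC+11:00.
09:00 UTC + 11h = 20:00 Dorvand Territory.

20:00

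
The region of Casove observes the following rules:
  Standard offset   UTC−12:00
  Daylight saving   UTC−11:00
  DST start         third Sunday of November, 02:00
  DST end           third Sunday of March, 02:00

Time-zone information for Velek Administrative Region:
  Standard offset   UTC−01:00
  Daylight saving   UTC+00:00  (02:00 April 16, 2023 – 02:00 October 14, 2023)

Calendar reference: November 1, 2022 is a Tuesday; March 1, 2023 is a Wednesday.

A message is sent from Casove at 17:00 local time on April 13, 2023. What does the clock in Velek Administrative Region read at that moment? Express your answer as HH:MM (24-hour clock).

1 November 2022 is a Tuesday, so the first Sunday is November 6 and the third is November 20.
1 March 2023 is a Wednesday, so the first Sunday is March 5 and the third is March 19.
Daylight saving runs 20 November 2022 – 19 March 2023; April 13, 2023 is outside that window, so Casove is on standard time at UTC−12:00.
17:00 Casove + 12h = 05:00 UTC (rolling into the next day, 14 April 2023).
At the standard offset (UTC−01:00), 05:00 UTC − 1h = 04:00 Velek Administrative Region standard time.
The standard-time date in Velek Administrative Region, April 14, 2023, does not fall between 16 April and 14 October, so daylight saving is not in effect and Velek Administrative Region is at UTC−01:00.
05:00 UTC − 1h = 04:00 Velek Administrative Region.

04:00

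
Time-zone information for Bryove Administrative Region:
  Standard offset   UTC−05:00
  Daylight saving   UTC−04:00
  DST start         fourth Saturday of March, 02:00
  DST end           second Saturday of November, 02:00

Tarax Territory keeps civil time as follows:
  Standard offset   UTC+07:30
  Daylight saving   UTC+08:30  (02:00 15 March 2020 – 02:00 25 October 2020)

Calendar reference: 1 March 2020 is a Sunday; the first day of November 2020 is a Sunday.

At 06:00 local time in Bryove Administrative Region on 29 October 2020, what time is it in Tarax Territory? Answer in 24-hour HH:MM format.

17:30

1 March 2020 is a Sunday, so the first Saturday is March 7 and the fourth is March 28.
1 November 2020 is a Sunday, so the first Saturday is November 7 and the second is November 14.
Daylight saving runs 28 March – 14 November; 29 October 2020 is inside that window, so Bryove Administrative Region is at UTC−04:00.
06:00 Bryove Administrative Region + 4h = 10:00 UTC.
At the standard offset (UTC+07:30), 10:00 UTC + 7h30m = 17:30 Tarax Territory standard time.
The standard-time date in Tarax Territory, 29 October 2020, is outside the daylight-saving period (15 March – 25 October), so Tarax Territory is on standard time, UTC+07:30.
10:00 UTC + 7h30m = 17:30 Tarax Territory.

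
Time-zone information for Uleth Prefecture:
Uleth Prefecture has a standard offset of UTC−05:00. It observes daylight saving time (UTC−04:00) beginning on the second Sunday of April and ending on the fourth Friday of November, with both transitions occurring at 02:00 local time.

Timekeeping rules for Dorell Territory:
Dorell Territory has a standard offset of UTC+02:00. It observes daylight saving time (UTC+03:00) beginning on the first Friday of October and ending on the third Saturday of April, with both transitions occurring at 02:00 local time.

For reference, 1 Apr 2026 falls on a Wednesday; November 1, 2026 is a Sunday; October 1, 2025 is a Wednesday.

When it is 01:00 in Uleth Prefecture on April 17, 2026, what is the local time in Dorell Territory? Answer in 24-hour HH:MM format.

1 April 2026 is a Wednesday, so the first Sunday is April 5 and the second is April 12.
1 November 2026 is a Sunday, so the first Friday is November 6 and the fourth is November 27.
April 17, 2026 falls between 12 April and 27 November, so daylight saving is in effect and Uleth Prefecture is at UTC−04:00.
01:00 Uleth Prefecture + 4h = 05:00 UTC.
1 October 2025 is a Wednesday, so the first Friday is October 3.
1 April 2026 is a Wednesday, so the first Saturday is April 4 and the third is April 18.
At the standard offset (UTC+02:00), 05:00 UTC + 2h = 07:00 Dorell Territory standard time.
The standard-time date in Dorell Territory, April 17, 2026, falls between 3 October 2025 and 18 April 2026, so daylight saving is in effect and Dorell Territory is at UTC+03:00.
05:00 UTC + 3h = 08:00 Dorell Territory.

08:00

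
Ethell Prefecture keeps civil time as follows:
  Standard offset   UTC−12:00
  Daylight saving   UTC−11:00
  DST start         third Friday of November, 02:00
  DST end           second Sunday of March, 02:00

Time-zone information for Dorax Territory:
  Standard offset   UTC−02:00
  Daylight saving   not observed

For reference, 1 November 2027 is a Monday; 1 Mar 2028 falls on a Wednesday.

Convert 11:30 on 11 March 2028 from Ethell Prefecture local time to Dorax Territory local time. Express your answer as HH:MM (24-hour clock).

20:30

1 November 2027 is a Monday, so the first Friday is November 5 and the third is November 19.
1 March 2028 is a Wednesday, so the first Sunday is March 5 and the second is March 12.
11 March 2028 falls between 19 November 2027 and 12 March 2028, so daylight saving is in effect and Ethell Prefecture is at UTC−11:00.
11:30 Ethell Prefecture + 11h = 22:30 UTC.
Dorax Territory has no daylight saving, so its offset is UTC−02:00 year-round.
22:30 UTC − 2h = 20:30 Dorax Territory.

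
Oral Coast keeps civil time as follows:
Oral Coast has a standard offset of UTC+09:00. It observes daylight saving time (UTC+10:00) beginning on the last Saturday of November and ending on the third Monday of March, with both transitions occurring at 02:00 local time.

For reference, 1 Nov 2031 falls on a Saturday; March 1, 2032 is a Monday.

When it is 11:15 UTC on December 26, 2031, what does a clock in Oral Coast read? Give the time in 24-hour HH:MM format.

21:15

1 November 2031 is a Saturday, so Saturdays fall on 1, 8, 15, 22, 29; the last is November 29.
1 March 2032 is a Monday, so the first Monday is March 1 and the third is March 15.
At the standard offset (UTC+09:00), 11:15 UTC + 9h = 20:15 Oral Coast standard time.
Daylight saving runs 29 November 2031 – 15 March 2032; the standard-time date in Oral Coast, December 26, 2031, is inside that window, so Oral Coast is at UTC+10:00.
11:15 UTC + 10h = 21:15 local.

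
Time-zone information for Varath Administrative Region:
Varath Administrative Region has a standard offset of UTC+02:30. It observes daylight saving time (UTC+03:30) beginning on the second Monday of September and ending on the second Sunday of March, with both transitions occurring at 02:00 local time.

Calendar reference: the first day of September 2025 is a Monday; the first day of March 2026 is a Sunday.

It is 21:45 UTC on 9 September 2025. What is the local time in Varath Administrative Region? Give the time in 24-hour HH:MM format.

1 September 2025 is a Monday, so the first Monday is September 1 and the second is September 8.
1 March 2026 is a Sunday, so the first Sunday is March 1 and the second is March 8.
At the standard offset (UTC+02:30), 21:45 UTC + 2h30m = 00:15 Varath Administrative Region standard time (rolling into the next day, 10 September 2025).
Daylight saving runs 8 September 2025 – 8 March 2026; the standard-time date in Varath Administrative Region, 10 September 2025, is inside that window, so Varath Administrative Region is at UTC+03:30.
21:45 UTC + 3h30m = 01:15 local (rolling into the next day, 10 September 2025).

01:15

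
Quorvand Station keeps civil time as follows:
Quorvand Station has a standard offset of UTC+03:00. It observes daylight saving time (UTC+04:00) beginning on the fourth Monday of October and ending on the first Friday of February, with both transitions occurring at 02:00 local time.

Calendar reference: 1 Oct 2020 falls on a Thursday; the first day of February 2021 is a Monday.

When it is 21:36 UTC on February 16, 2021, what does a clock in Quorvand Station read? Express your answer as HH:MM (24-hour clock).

00:36

1 October 2020 is a Thursday, so the first Monday is October 5 and the fourth is October 26.
1 February 2021 is a Monday, so the first Friday is February 5.
At the standard offset (UTC+03:00), 21:36 UTC + 3h = 00:36 Quorvand Station standard time (rolling into the next day, 17 February 2021).
The standard-time date in Quorvand Station, February 17, 2021, is outside the daylight-saving period (26 October 2020 – 5 February 2021), so Quorvand Station is on standard time, UTC+03:00.
21:36 UTC + 3h = 00:36 local (rolling into the next day, 17 February 2021).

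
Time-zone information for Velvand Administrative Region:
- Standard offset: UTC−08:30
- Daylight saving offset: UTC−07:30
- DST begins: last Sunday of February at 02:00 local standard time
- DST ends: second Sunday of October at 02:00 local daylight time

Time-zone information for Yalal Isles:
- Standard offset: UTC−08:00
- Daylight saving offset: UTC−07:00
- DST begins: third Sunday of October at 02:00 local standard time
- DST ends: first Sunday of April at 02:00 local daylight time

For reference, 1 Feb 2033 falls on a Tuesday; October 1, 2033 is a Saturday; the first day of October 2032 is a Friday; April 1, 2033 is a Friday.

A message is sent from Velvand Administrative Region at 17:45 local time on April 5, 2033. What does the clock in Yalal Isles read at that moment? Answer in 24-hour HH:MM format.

17:15

1 February 2033 is a Tuesday, so Sundays fall on 6, 13, 20, 27; the last is February 27.
1 October 2033 is a Saturday, so the first Sunday is October 2 and the second is October 9.
April 5, 2033 lies within the daylight-saving period (27 February – 9 October), so Velvand Administrative Region is on daylight time, UTC−07:30.
17:45 Velvand Administrative Region + 7h30m = 01:15 UTC (rolling into the next day, 6 April 2033).
1 October 2032 is a Friday, so the first Sunday is October 3 and the third is October 17.
1 April 2033 is a Friday, so the first Sunday is April 3.
At the standard offset (UTC−08:00), 01:15 UTC − 8h = 17:15 Yalal Isles standard time (rolling into the previous day, 5 April 2033).
The standard-time date in Yalal Isles, April 5, 2033, does not fall between 17 October 2032 and 3 April 2033, so daylight saving is not in effect and Yalal Isles is at UTC−08:00.
01:15 UTC − 8h = 17:15 Yalal Isles (rolling into the previous day, 5 April 2033).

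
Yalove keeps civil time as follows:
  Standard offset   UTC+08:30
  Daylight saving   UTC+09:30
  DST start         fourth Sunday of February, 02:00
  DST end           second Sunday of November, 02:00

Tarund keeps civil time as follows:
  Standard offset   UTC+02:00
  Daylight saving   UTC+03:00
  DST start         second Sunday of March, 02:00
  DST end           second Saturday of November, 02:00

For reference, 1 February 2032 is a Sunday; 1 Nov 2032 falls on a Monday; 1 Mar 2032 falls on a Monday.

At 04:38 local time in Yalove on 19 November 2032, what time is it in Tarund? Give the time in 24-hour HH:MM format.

1 February 2032 is a Sunday, so the first Sunday is February 1 and the fourth is February 22.
1 November 2032 is a Monday, so the first Sunday is November 7 and the second is November 14.
19 November 2032 is outside the daylight-saving period (22 February – 14 November), so Yalove is on standard time, UTC+08:30.
04:38 Yalove − 8h30m = 20:08 UTC (rolling into the previous day, 18 November 2032).
1 March 2032 is a Monday, so the first Sunday is March 7 and the second is March 14.
1 November 2032 is a Monday, so the first Saturday is November 6 and the second is November 13.
At the standard offset (UTC+02:00), 20:08 UTC + 2h = 22:08 Tarund standard time.
Daylight saving runs 14 March – 13 November; the standard-time date in Tarund, 18 November 2032, is outside that window, so Tarund is on standard time at UTC+02:00.
20:08 UTC + 2h = 22:08 Tarund.

22:08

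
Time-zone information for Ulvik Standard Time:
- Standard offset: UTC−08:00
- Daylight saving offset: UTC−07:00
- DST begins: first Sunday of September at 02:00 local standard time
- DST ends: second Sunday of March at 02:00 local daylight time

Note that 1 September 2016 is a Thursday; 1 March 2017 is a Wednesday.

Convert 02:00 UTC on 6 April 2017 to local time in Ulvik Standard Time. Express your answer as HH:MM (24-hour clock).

1 September 2016 is a Thursday, so the first Sunday is September 4.
1 March 2017 is a Wednesday, so the first Sunday is March 5 and the second is March 12.
At the standard offset (UTC−08:00), 02:00 UTC − 8h = 18:00 Ulvik Standard Time standard time (rolling into the previous day, 5 April 2017).
The standard-time date in Ulvik Standard Time, 5 April 2017, does not fall between 4 September 2016 and 12 March 2017, so daylight saving is not in effect and Ulvik Standard Time is at UTC−08:00.
02:00 UTC − 8h = 18:00 local (rolling into the previous day, 5 April 2017).

18:00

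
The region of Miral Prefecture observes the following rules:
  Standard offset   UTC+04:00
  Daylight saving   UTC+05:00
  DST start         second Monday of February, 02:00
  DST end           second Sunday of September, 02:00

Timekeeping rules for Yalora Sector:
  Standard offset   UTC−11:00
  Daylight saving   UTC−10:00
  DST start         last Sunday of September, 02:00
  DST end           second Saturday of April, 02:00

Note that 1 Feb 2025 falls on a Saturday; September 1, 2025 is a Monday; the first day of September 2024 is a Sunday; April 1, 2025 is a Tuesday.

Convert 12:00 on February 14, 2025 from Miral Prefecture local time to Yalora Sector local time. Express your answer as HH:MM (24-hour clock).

21:00

1 February 2025 is a Saturday, so the first Monday is February 3 and the second is February 10.
1 September 2025 is a Monday, so the first Sunday is September 7 and the second is September 14.
Daylight saving runs 10 February – 14 September; February 14, 2025 is inside that window, so Miral Prefecture is at UTC+05:00.
12:00 Miral Prefecture − 5h = 07:00 UTC.
1 September 2024 is a Sunday, so Sundays fall on 1, 8, 15, 22, 29; the last is September 29.
1 April 2025 is a Tuesday, so the first Saturday is April 5 and the second is April 12.
At the standard offset (UTC−11:00), 07:00 UTC − 11h = 20:00 Yalora Sector standard time (rolling into the previous day, 13 February 2025).
Daylight saving runs 29 September 2024 – 12 April 2025; the standard-time date in Yalora Sector, February 13, 2025, is inside that window, so Yalora Sector is at UTC−10:00.
07:00 UTC − 10h = 21:00 Yalora Sector (rolling into the previous day, 13 February 2025).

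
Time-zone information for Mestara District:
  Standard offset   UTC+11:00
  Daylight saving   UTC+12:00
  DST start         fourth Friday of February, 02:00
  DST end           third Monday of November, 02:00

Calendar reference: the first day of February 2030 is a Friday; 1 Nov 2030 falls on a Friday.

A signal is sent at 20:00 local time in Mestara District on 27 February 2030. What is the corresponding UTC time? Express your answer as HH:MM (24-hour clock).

1 February 2030 is a Friday, so the first Friday is February 1 and the fourth is February 22.
1 November 2030 is a Friday, so the first Monday is November 4 and the third is November 18.
27 February 2030 falls between 22 February and 18 November, so daylight saving is in effect and Mestara District is at UTC+12:00.
20:00 local − 12h = 08:00 UTC.

08:00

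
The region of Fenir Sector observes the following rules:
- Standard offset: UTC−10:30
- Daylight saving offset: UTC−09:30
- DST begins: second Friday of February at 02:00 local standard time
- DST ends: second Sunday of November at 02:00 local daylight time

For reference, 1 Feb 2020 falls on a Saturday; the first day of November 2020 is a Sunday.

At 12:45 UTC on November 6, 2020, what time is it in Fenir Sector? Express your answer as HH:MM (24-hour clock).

03:15

1 February 2020 is a Saturday, so the first Friday is February 7 and the second is February 14.
1 November 2020 is a Sunday, so the first Sunday is November 1 and the second is November 8.
At the standard offset (UTC−10:30), 12:45 UTC − 10h30m = 02:15 Fenir Sector standard time.
Daylight saving runs 14 February – 8 November; the standard-time date in Fenir Sector, November 6, 2020, is inside that window, so Fenir Sector is at UTC−09:30.
12:45 UTC − 9h30m = 03:15 local.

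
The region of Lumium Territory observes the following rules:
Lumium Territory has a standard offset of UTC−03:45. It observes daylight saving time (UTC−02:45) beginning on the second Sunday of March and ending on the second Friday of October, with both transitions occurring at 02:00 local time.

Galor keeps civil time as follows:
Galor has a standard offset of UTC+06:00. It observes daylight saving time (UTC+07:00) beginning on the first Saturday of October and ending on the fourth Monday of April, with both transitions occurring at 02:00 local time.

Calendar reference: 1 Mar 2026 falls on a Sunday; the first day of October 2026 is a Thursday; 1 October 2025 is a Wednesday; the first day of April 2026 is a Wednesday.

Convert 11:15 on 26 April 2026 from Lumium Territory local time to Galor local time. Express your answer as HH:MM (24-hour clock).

1 March 2026 is a Sunday, so the first Sunday is March 1 and the second is March 8.
1 October 2026 is a Thursday, so the first Friday is October 2 and the second is October 9.
26 April 2026 falls between 8 March and 9 October, so daylight saving is in effect and Lumium Territory is at UTC−02:45.
11:15 Lumium Territory + 2h45m = 14:00 UTC.
1 October 2025 is a Wednesday, so the first Saturday is October 4.
1 April 2026 is a Wednesday, so the first Monday is April 6 and the fourth is April 27.
At the standard offset (UTC+06:00), 14:00 UTC + 6h = 20:00 Galor standard time.
The standard-time date in Galor, 26 April 2026, falls between 4 October 2025 and 27 April 2026, so daylight saving is in effect and Galor is at UTC+07:00.
14:00 UTC + 7h = 21:00 Galor.

21:00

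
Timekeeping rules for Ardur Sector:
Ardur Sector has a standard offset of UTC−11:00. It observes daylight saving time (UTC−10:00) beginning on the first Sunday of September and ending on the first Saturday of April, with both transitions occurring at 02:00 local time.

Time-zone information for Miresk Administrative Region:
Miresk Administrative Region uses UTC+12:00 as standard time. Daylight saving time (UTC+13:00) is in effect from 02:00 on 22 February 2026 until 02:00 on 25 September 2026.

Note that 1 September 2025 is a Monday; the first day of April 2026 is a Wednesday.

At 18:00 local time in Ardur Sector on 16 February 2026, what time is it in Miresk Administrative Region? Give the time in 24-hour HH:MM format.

1 September 2025 is a Monday, so the first Sunday is September 7.
1 April 2026 is a Wednesday, so the first Saturday is April 4.
16 February 2026 falls between 7 September 2025 and 4 April 2026, so daylight saving is in effect and Ardur Sector is at UTC−10:00.
18:00 Ardur Sector + 10h = 04:00 UTC (rolling into the next day, 17 February 2026).
At the standard offset (UTC+12:00), 04:00 UTC + 12h = 16:00 Miresk Administrative Region standard time.
Daylight saving runs 22 February – 25 September; the standard-time date in Miresk Administrative Region, 17 February 2026, is outside that window, so Miresk Administrative Region is on standard time at UTC+12:00.
04:00 UTC + 12h = 16:00 Miresk Administrative Region.

16:00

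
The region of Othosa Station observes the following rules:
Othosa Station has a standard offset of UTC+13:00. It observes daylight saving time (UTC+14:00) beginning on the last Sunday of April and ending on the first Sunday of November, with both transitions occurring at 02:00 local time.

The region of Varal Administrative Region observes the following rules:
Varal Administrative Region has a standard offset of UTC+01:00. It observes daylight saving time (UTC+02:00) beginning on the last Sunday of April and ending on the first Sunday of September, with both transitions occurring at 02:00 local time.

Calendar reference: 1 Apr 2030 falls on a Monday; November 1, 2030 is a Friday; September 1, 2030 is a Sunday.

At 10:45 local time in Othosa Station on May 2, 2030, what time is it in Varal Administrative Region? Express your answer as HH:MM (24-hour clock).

22:45

1 April 2030 is a Monday, so Sundays fall on 7, 14, 21, 28; the last is April 28.
1 November 2030 is a Friday, so the first Sunday is November 3.
May 2, 2030 lies within the daylight-saving period (28 April – 3 November), so Othosa Station is on daylight time, UTC+14:00.
10:45 Othosa Station − 14h = 20:45 UTC (rolling into the previous day, 1 May 2030).
1 April 2030 is a Monday, so Sundays fall on 7, 14, 21, 28; the last is April 28.
1 September 2030 is a Sunday, so the first Sunday is September 1.
At the standard offset (UTC+01:00), 20:45 UTC + 1h = 21:45 Varal Administrative Region standard time.
Daylight saving runs 28 April – 1 September; the standard-time date in Varal Administrative Region, May 1, 2030, is inside that window, so Varal Administrative Region is at UTC+02:00.
20:45 UTC + 2h = 22:45 Varal Administrative Region.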